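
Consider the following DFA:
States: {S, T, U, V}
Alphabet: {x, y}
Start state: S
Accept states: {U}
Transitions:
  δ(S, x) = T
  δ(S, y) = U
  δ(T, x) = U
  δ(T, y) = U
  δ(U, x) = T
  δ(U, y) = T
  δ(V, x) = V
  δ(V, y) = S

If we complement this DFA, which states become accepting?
Complement accept states = All states \ Original accept states
= {S, T, U, V} \ {U}
{S, T, V}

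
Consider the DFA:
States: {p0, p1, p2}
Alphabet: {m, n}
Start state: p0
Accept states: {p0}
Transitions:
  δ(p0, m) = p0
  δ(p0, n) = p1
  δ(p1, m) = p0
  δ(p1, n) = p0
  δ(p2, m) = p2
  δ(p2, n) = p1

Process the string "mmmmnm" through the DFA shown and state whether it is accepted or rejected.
Processing string "mmmmnm":
  p0 --m--> p0
  p0 --m--> p0
  p0 --m--> p0
  p0 --m--> p0
  p0 --n--> p1
  p1 --m--> p0
Final state: p0
Accept states: {p0}
Yes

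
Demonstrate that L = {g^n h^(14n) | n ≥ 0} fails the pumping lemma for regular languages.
Assume L is regular with pumping length p. Idea: pumping the g-block breaks the 1:14 ratio.
Choose s = g^p h^(14p) (length 15p ≥ p). By the pumping lemma, s = xyz with |xy| ≤ p, |y| > 0, so y = g^k with k ≥ 1. Then xy²z = g^(p+k) h^(14p). For this to be in L we would need 14p = 14(p+k), i.e. 14k = 0, contradicting k ≥ 1. So xy²z ∉ L.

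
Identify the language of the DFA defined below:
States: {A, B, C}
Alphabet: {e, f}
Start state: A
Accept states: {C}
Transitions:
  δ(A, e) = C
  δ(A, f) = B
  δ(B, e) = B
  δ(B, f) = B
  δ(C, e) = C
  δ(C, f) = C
Testing a few strings:
  'f' → reject
  'ff' → reject
  'efe' → accept
  'ee' → accept
State roles: A=no input read; B=started with f (dead); C=started with e
All strings over {e,f} starting with e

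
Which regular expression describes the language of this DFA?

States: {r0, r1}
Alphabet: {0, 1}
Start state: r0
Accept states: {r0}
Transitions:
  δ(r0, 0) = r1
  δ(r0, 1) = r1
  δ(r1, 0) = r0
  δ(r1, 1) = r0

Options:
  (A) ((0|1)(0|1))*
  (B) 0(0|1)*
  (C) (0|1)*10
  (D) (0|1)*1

Check each option against the DFA on short strings; one disagreement eliminates an option:
  (A) ((0|1)(0|1))*: agrees with the DFA on every string of length ≤ 6
  (B) 0(0|1)*: on ε the DFA stays in r0 and accepts (r0 ∈ Accept), but the regex does not match it → eliminate
  (C) (0|1)*10: on ε the DFA stays in r0 and accepts (r0 ∈ Accept), but the regex does not match it → eliminate
  (D) (0|1)*1: on ε the DFA stays in r0 and accepts (r0 ∈ Accept), but the regex does not match it → eliminate
Only (A) is consistent with the DFA.
(A) ((0|1)(0|1))*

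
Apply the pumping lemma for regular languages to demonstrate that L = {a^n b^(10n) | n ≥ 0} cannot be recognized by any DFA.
Assume L is regular with pumping length p. Idea: pumping the a-block breaks the 1:10 ratio.
Choose s = a^p b^(10p) (length 11p ≥ p). By the pumping lemma, s = xyz with |xy| ≤ p, |y| > 0, so y = a^k with k ≥ 1. Then xy²z = a^(p+k) b^(10p). For this to be in L we would need 10p = 10(p+k), i.e. 10k = 0, contradicting k ≥ 1. So xy²z ∉ L.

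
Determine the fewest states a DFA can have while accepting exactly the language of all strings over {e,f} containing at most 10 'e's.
By Myhill–Nerode, count the distinguishable equivalence classes: 12 classes — having seen 0, 1, …, 10, or >10 copies of 'e'; counts 0 through 10 are accepting and >10 is dead.
12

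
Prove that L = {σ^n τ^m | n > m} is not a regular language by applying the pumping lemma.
Assume L is regular with pumping length p. Idea: pumping down the σ-block drops the σ-count to at most the τ-count.
Choose s = σ^(p+1) τ^p ∈ L (|s| = 2p+1 ≥ p). By the pumping lemma, s = xyz with |xy| ≤ p, |y| > 0, so y = σ^k with k ≥ 1. Take i = 0: xz = σ^(p+1−k) τ^p. Since k ≥ 1, p+1−k ≤ p, so the number of σ's is no longer strictly greater than the number of τ's, hence xz ∉ L.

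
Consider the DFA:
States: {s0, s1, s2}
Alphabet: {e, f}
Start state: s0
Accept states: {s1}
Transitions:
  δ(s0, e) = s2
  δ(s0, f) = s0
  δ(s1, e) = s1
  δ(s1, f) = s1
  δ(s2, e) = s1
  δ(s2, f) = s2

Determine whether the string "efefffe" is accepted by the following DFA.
Processing string "efefffe":
  s0 --e--> s2
  s2 --f--> s2
  s2 --e--> s1
  s1 --f--> s1
  s1 --f--> s1
  s1 --f--> s1
  s1 --e--> s1
Final state: s1
Accept states: {s1}
Yes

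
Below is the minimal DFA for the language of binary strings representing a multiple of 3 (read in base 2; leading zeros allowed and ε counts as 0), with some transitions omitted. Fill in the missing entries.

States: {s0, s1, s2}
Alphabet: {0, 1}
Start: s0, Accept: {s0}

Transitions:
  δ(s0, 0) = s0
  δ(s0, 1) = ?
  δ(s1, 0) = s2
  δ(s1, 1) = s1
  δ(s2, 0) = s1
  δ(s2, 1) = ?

From the language and accept set, identify what each state tracks — s0: value ≡ 0 (mod 3); s1: value ≡ 2 (mod 3); s2: value ≡ 1 (mod 3).
Each missing δ(q, a) is the state matching the new tracked value after reading a.
δ(s0, 1) = s2; δ(s2, 1) = s0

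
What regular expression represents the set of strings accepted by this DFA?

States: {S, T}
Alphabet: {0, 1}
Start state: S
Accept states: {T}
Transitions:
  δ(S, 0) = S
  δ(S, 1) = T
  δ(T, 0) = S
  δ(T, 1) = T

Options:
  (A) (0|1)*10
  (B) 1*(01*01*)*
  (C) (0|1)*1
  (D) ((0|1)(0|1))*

Check each option against the DFA on short strings; one disagreement eliminates an option:
  (A) (0|1)*10: on '1' the DFA goes S → T and accepts (T ∈ Accept), but the regex does not match it → eliminate
  (B) 1*(01*01*)*: on ε the DFA stays in S and rejects (S ∉ Accept), but the regex matches it → eliminate
  (C) (0|1)*1: agrees with the DFA on every string of length ≤ 6
  (D) ((0|1)(0|1))*: on ε the DFA stays in S and rejects (S ∉ Accept), but the regex matches it → eliminate
Only (C) is consistent with the DFA.
(C) (0|1)*1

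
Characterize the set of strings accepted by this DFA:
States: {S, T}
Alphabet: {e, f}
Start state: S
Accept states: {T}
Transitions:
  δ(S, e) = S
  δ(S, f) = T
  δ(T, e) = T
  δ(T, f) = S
Testing a few strings:
  'e' → reject
  'ee' → reject
  'fff' → accept
  'efe' → accept
State roles: S=even number of f's so far; T=odd number of f's so far
All strings over {e,f} with an odd number of f's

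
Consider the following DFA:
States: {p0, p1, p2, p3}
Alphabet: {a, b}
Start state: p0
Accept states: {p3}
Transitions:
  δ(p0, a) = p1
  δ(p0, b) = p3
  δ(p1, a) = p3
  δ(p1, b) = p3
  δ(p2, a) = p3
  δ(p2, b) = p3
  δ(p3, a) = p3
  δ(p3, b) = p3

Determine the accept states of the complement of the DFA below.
Complement accept states = All states \ Original accept states
= {p0, p1, p2, p3} \ {p3}
{p0, p1, p2}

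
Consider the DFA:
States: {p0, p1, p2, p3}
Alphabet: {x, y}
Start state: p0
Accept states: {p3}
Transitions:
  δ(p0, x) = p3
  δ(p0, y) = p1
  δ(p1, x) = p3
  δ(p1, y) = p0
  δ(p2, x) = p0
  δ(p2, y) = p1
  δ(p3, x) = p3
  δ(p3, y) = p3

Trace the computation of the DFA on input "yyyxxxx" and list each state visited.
read 'y': p0 → p1
  read 'y': p1 → p0
  read 'y': p0 → p1
  read 'x': p1 → p3
  read 'x': p3 → p3
  read 'x': p3 → p3
  read 'x': p3 → p3
p0 -> p1 -> p0 -> p1 -> p3 -> p3 -> p3 -> p3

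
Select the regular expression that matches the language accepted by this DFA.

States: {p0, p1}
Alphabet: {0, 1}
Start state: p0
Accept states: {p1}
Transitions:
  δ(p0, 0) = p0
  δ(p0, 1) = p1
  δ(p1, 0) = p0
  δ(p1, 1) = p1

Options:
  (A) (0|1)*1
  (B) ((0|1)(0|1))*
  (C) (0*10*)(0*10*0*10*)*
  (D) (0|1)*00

Check each option against the DFA on short strings; one disagreement eliminates an option:
  (A) (0|1)*1: agrees with the DFA on every string of length ≤ 6
  (B) ((0|1)(0|1))*: on ε the DFA stays in p0 and rejects (p0 ∉ Accept), but the regex matches it → eliminate
  (C) (0*10*)(0*10*0*10*)*: on '10' the DFA goes p0 → p1 → p0 and rejects (p0 ∉ Accept), but the regex matches it → eliminate
  (D) (0|1)*00: on '1' the DFA goes p0 → p1 and accepts (p1 ∈ Accept), but the regex does not match it → eliminate
Only (A) is consistent with the DFA.
(A) (0|1)*1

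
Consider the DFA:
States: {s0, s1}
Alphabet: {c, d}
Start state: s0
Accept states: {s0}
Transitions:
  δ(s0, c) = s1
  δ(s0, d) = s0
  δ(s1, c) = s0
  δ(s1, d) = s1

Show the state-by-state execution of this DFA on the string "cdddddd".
read 'c': s0 → s1
  read 'd': s1 → s1
  read 'd': s1 → s1
  read 'd': s1 → s1
  read 'd': s1 → s1
  read 'd': s1 → s1
  read 'd': s1 → s1
s0 -> s1 -> s1 -> s1 -> s1 -> s1 -> s1 -> s1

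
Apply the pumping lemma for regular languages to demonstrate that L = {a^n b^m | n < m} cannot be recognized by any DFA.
Assume L is regular with pumping length p. Idea: pumping up the a-block makes the a-count reach the b-count.
Choose s = a^p b^(p+1) ∈ L. By the pumping lemma, s = xyz with |xy| ≤ p, |y| > 0, so y = a^k with k ≥ 1. Then xy²z = a^(p+k) b^(p+1). Since p+k ≥ p+1, the number of a's is no longer strictly less than the number of b's, so xy²z ∉ L.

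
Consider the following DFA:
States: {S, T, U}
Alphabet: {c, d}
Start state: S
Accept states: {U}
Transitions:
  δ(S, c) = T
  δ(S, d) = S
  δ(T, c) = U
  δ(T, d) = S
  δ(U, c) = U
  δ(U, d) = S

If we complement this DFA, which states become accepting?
Complement accept states = All states \ Original accept states
= {S, T, U} \ {U}
{S, T}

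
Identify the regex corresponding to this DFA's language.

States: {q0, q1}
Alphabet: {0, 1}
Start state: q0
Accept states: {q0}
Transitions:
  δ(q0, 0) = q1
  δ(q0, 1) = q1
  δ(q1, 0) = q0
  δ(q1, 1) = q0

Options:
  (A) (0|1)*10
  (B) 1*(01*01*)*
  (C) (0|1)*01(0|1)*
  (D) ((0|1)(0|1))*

Check each option against the DFA on short strings; one disagreement eliminates an option:
  (A) (0|1)*10: on ε the DFA stays in q0 and accepts (q0 ∈ Accept), but the regex does not match it → eliminate
  (B) 1*(01*01*)*: on '1' the DFA goes q0 → q1 and rejects (q1 ∉ Accept), but the regex matches it → eliminate
  (C) (0|1)*01(0|1)*: on ε the DFA stays in q0 and accepts (q0 ∈ Accept), but the regex does not match it → eliminate
  (D) ((0|1)(0|1))*: agrees with the DFA on every string of length ≤ 6
Only (D) is consistent with the DFA.
(D) ((0|1)(0|1))*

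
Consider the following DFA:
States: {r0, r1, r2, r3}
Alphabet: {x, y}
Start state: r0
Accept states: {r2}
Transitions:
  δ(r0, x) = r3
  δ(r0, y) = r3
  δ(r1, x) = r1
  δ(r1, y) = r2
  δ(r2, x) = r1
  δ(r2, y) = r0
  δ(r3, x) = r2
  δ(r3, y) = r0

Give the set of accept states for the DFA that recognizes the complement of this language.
Complement accept states = All states \ Original accept states
= {r0, r1, r2, r3} \ {r2}
{r0, r1, r3}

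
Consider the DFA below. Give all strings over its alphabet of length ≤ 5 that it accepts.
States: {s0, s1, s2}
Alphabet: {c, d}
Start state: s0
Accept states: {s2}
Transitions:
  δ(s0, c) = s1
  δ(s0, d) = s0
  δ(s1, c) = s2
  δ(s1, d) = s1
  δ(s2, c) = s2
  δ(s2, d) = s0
cc, ccc, cdc, dcc, cccc, cdcc, cddc, dccc, dcdc, ddcc, ccccc, ccdcc, cdccc, cddcc, cdddc, dcccc, dcdcc, dcddc, ddccc, ddcdc, dddcc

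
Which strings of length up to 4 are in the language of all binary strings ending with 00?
00, 000, 100, 0000, 0100, 1000, 1100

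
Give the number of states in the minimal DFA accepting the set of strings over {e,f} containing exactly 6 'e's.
By Myhill–Nerode, count the distinguishable equivalence classes: 8 classes — having seen 0, 1, …, 6, or >6 copies of 'e'; the count-6 class is the only accepting one and >6 is dead.
8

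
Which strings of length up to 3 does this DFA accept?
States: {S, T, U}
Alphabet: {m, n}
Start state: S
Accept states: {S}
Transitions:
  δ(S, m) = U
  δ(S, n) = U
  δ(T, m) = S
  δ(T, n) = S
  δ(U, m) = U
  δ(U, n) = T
ε, mnm, mnn, nnm, nnn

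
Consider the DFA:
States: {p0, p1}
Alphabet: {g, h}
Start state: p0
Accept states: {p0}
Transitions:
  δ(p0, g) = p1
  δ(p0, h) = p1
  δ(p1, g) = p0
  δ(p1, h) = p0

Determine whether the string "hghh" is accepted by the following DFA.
Processing string "hghh":
  p0 --h--> p1
  p1 --g--> p0
  p0 --h--> p1
  p1 --h--> p0
Final state: p0
Accept states: {p0}
Yes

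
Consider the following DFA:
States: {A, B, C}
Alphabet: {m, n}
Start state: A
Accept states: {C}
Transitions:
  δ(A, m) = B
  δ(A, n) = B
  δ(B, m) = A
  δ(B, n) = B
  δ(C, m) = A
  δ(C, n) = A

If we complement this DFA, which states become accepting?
Complement accept states = All states \ Original accept states
= {A, B, C} \ {C}
{A, B}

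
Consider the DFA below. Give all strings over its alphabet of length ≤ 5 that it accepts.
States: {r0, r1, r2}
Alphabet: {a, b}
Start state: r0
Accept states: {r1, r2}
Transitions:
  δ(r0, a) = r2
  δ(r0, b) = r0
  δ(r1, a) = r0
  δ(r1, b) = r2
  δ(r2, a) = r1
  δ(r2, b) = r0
a, aa, ba, aab, aba, baa, bba, aaaa, aaba, abaa, abba, baab, baba, bbaa, bbba, aaaaa, aaaba, aabab, aabba, abaab, ababa, abbaa, abbba, baaaa, baaba, babaa, babba, bbaab, bbaba, bbbaa, bbbba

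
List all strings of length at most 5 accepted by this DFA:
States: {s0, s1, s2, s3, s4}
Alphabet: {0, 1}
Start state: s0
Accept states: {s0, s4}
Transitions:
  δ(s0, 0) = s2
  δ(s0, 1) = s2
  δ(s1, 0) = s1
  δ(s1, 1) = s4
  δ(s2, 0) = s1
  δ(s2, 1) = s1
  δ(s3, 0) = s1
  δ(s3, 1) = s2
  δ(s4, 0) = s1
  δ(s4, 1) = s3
ε, 001, 011, 101, 111, 0001, 0101, 1001, 1101, 00001, 00101, 01001, 01101, 10001, 10101, 11001, 11101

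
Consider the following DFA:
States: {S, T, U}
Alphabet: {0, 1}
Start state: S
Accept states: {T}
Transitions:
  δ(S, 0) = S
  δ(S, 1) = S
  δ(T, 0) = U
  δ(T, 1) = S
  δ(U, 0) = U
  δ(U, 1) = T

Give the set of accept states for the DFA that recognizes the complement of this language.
Complement accept states = All states \ Original accept states
= {S, T, U} \ {T}
{S, U}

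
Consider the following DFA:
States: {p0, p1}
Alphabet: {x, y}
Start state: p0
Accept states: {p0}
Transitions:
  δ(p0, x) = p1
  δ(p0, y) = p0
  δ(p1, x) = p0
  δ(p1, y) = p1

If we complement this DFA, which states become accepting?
Complement accept states = All states \ Original accept states
= {p0, p1} \ {p0}
{p1}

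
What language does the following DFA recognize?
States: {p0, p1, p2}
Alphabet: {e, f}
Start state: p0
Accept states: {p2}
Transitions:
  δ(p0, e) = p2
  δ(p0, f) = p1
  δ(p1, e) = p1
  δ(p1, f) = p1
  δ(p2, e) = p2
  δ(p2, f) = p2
Testing a few strings:
  'ef' → accept
  'f' → reject
  'fe' → reject
  'fef' → reject
State roles: p0=no input read; p1=started with f (dead); p2=started with e
All strings over {e,f} starting with e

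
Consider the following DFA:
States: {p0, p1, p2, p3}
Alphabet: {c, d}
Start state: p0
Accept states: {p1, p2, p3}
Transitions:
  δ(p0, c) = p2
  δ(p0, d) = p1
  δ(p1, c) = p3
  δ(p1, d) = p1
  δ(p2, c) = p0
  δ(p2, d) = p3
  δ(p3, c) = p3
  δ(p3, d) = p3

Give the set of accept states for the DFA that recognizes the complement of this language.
Complement accept states = All states \ Original accept states
= {p0, p1, p2, p3} \ {p1, p2, p3}
{p0}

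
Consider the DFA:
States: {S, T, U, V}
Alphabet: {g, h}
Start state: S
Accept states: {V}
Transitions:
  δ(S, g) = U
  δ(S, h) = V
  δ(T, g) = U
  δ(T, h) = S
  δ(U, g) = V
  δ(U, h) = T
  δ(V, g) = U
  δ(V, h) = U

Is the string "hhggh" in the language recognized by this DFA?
Processing string "hhggh":
  S --h--> V
  V --h--> U
  U --g--> V
  V --g--> U
  U --h--> T
Final state: T
Accept states: {V}
No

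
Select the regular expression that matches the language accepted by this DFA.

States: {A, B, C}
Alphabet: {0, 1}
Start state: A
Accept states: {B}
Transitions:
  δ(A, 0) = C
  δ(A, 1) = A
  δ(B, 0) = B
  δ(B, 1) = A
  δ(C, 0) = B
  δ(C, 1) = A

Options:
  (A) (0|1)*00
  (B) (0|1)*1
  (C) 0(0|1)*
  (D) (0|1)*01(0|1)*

Check each option against the DFA on short strings; one disagreement eliminates an option:
  (A) (0|1)*00: agrees with the DFA on every string of length ≤ 6
  (B) (0|1)*1: on '1' the DFA goes A → A and rejects (A ∉ Accept), but the regex matches it → eliminate
  (C) 0(0|1)*: on '0' the DFA goes A → C and rejects (C ∉ Accept), but the regex matches it → eliminate
  (D) (0|1)*01(0|1)*: on '00' the DFA goes A → C → B and accepts (B ∈ Accept), but the regex does not match it → eliminate
Only (A) is consistent with the DFA.
(A) (0|1)*00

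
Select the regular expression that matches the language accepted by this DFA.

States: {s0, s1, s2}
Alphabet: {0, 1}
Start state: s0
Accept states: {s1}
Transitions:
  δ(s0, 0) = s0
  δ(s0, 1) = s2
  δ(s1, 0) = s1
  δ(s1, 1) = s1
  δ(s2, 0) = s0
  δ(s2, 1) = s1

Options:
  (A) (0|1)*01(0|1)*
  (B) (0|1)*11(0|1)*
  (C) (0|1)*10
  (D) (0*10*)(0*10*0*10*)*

Check each option against the DFA on short strings; one disagreement eliminates an option:
  (A) (0|1)*01(0|1)*: on '01' the DFA goes s0 → s0 → s2 and rejects (s2 ∉ Accept), but the regex matches it → eliminate
  (B) (0|1)*11(0|1)*: agrees with the DFA on every string of length ≤ 6
  (C) (0|1)*10: on '10' the DFA goes s0 → s2 → s0 and rejects (s0 ∉ Accept), but the regex matches it → eliminate
  (D) (0*10*)(0*10*0*10*)*: on '1' the DFA goes s0 → s2 and rejects (s2 ∉ Accept), but the regex matches it → eliminate
Only (B) is consistent with the DFA.
(B) (0|1)*11(0|1)*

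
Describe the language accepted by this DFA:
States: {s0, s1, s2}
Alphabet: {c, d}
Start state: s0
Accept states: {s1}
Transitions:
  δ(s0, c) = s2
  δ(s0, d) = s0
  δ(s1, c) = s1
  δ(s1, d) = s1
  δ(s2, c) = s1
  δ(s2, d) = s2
Testing a few strings:
  'cdcd' → accept
  'cdd' → reject
  'dc' → reject
  'dcd' → reject
State roles: s0=zero c's seen; s1=≥ two c's seen; s2=one c seen
All strings over {c,d} containing at least two c's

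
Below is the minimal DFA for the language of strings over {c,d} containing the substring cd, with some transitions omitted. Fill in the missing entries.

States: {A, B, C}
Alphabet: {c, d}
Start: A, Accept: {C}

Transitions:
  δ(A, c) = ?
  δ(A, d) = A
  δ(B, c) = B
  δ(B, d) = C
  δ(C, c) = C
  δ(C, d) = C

From the language and accept set, identify what each state tracks — A: no c seen yet; B: seen a c, waiting for d; C: substring cd seen.
Each missing δ(q, a) is the state matching the new tracked value after reading a.
δ(A, c) = B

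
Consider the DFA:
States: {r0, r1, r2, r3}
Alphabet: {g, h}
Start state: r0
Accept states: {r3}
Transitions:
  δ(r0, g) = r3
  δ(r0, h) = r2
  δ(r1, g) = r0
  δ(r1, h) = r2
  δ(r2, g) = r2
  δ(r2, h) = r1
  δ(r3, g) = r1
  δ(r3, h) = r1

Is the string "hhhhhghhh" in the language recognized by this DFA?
Processing string "hhhhhghhh":
  r0 --h--> r2
  r2 --h--> r1
  r1 --h--> r2
  r2 --h--> r1
  r1 --h--> r2
  r2 --g--> r2
  r2 --h--> r1
  r1 --h--> r2
  r2 --h--> r1
Final state: r1
Accept states: {r3}
No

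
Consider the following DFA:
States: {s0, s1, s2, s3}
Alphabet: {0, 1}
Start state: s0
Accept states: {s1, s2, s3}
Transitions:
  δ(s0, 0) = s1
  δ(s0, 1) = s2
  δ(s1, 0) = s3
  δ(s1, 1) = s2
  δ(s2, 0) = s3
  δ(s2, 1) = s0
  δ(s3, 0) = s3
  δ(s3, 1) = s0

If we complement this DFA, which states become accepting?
Complement accept states = All states \ Original accept states
= {s0, s1, s2, s3} \ {s1, s2, s3}
{s0}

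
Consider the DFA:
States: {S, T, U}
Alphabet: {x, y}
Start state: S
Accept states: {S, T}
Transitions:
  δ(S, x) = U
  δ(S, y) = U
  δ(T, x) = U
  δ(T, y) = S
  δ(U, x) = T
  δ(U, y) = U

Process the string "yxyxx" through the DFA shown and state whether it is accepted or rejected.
Processing string "yxyxx":
  S --y--> U
  U --x--> T
  T --y--> S
  S --x--> U
  U --x--> T
Final state: T
Accept states: {S, T}
Yes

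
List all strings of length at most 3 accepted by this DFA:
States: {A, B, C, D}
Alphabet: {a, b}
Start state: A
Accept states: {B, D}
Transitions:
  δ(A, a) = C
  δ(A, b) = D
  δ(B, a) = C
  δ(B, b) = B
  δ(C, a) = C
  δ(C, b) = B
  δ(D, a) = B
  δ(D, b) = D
b, ab, ba, bb, aab, abb, bab, bba, bbb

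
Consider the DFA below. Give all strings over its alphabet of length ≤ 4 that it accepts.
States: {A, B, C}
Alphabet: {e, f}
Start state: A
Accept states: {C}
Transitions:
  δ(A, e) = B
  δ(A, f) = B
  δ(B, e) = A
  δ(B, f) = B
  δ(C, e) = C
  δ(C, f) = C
None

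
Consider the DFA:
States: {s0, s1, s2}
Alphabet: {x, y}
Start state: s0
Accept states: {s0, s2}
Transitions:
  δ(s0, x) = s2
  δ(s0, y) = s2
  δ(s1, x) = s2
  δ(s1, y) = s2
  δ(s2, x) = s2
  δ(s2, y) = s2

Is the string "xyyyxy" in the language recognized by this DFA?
Processing string "xyyyxy":
  s0 --x--> s2
  s2 --y--> s2
  s2 --y--> s2
  s2 --y--> s2
  s2 --x--> s2
  s2 --y--> s2
Final state: s2
Accept states: {s0, s2}
Yes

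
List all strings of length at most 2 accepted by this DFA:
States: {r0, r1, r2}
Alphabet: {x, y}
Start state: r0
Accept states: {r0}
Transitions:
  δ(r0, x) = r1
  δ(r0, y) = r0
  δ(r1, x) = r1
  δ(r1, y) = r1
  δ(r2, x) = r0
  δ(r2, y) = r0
ε, y, yy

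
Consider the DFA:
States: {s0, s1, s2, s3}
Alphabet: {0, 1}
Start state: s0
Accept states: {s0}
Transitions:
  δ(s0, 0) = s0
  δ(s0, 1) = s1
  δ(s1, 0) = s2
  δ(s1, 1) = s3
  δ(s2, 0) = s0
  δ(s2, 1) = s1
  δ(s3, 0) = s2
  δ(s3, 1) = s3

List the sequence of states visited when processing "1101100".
read '1': s0 → s1
  read '1': s1 → s3
  read '0': s3 → s2
  read '1': s2 → s1
  read '1': s1 → s3
  read '0': s3 → s2
  read '0': s2 → s0
s0 -> s1 -> s3 -> s2 -> s1 -> s3 -> s2 -> s0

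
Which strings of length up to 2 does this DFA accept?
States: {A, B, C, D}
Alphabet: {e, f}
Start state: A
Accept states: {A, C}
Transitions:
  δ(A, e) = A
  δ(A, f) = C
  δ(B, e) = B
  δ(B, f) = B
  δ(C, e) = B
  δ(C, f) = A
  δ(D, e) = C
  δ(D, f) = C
ε, e, f, ee, ef, ff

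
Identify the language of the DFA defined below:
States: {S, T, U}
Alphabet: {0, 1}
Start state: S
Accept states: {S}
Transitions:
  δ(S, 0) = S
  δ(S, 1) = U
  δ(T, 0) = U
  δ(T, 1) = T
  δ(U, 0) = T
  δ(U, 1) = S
Testing a few strings:
  '01' → reject
  '0' → accept
  '1' → reject
  '10' → reject
State roles: S=value ≡ 0 (mod 3); T=value ≡ 2 (mod 3); U=value ≡ 1 (mod 3)
All binary strings representing a multiple of 3 (read in base 2; leading zeros allowed and ε counts as 0)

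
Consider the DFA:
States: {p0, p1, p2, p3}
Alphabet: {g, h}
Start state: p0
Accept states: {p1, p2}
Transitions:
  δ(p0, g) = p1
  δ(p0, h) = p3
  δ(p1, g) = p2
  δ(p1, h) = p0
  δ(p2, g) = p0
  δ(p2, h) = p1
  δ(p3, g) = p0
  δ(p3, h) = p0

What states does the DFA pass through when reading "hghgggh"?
read 'h': p0 → p3
  read 'g': p3 → p0
  read 'h': p0 → p3
  read 'g': p3 → p0
  read 'g': p0 → p1
  read 'g': p1 → p2
  read 'h': p2 → p1
p0 -> p3 -> p0 -> p3 -> p0 -> p1 -> p2 -> p1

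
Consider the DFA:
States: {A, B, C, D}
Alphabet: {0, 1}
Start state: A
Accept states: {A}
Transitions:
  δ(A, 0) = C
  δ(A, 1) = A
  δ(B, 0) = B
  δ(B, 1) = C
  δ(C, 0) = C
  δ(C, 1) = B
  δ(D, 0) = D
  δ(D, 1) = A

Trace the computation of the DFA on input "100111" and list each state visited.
read '1': A → A
  read '0': A → C
  read '0': C → C
  read '1': C → B
  read '1': B → C
  read '1': C → B
A -> A -> C -> C -> B -> C -> B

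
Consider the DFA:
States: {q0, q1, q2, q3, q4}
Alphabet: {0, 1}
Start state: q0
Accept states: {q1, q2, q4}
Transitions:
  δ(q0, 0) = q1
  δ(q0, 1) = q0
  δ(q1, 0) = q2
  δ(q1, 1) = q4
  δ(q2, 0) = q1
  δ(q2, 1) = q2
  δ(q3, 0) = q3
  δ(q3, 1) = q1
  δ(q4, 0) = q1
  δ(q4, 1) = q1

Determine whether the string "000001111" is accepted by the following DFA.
Processing string "000001111":
  q0 --0--> q1
  q1 --0--> q2
  q2 --0--> q1
  q1 --0--> q2
  q2 --0--> q1
  q1 --1--> q4
  q4 --1--> q1
  q1 --1--> q4
  q4 --1--> q1
Final state: q1
Accept states: {q1, q2, q4}
Yes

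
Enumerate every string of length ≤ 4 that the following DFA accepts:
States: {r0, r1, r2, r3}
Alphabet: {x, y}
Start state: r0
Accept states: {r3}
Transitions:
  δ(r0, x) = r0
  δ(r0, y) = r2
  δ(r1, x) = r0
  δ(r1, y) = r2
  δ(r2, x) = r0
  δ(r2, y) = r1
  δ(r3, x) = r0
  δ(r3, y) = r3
None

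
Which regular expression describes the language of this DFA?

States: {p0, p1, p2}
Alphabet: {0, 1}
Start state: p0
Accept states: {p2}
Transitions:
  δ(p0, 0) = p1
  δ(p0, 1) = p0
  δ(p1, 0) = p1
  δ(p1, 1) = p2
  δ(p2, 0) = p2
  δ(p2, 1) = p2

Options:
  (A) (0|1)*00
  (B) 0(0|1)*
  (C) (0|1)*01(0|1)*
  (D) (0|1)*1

Check each option against the DFA on short strings; one disagreement eliminates an option:
  (A) (0|1)*00: on '00' the DFA goes p0 → p1 → p1 and rejects (p1 ∉ Accept), but the regex matches it → eliminate
  (B) 0(0|1)*: on '0' the DFA goes p0 → p1 and rejects (p1 ∉ Accept), but the regex matches it → eliminate
  (C) (0|1)*01(0|1)*: agrees with the DFA on every string of length ≤ 6
  (D) (0|1)*1: on '1' the DFA goes p0 → p0 and rejects (p0 ∉ Accept), but the regex matches it → eliminate
Only (C) is consistent with the DFA.
(C) (0|1)*01(0|1)*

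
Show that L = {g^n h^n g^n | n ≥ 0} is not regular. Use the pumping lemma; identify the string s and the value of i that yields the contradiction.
Assume L is regular with pumping length p. Idea: pumping the first g-block unbalances it against the other two.
Choose s = g^p h^p g^p ∈ L (|s| = 3p ≥ p). By the pumping lemma, s = xyz with |xy| ≤ p, |y| > 0, so y = g^k with k ≥ 1, inside the first g-block. Then xy²z = g^(p+k) h^p g^p. The first block has length p+k ≠ p, so the three block lengths are no longer equal and xy²z ∉ L.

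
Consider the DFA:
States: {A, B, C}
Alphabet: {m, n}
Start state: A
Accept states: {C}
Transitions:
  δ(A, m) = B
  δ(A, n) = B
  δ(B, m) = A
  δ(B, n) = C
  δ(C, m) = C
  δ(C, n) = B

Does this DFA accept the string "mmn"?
Processing string "mmn":
  A --m--> B
  B --m--> A
  A --n--> B
Final state: B
Accept states: {C}
No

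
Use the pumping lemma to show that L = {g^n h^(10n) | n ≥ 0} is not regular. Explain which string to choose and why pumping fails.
Assume L is regular with pumping length p. Idea: pumping the g-block breaks the 1:10 ratio.
Choose s = g^p h^(10p) (length 11p ≥ p). By the pumping lemma, s = xyz with |xy| ≤ p, |y| > 0, so y = g^k with k ≥ 1. Then xy²z = g^(p+k) h^(10p). For this to be in L we would need 10p = 10(p+k), i.e. 10k = 0, contradicting k ≥ 1. So xy²z ∉ L.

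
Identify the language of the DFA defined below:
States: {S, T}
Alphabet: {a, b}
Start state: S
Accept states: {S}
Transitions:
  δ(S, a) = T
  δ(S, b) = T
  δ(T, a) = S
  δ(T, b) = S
Testing a few strings:
  'ba' → accept
  'a' → reject
  'aaa' → reject
  'b' → reject
State roles: S=even length so far; T=odd length so far
All strings over {a,b} of even length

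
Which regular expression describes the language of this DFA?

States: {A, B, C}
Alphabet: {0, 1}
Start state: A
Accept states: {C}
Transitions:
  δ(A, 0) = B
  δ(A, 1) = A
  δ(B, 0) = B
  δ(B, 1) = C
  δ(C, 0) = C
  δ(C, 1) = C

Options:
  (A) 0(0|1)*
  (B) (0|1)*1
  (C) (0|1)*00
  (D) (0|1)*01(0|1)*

Check each option against the DFA on short strings; one disagreement eliminates an option:
  (A) 0(0|1)*: on '0' the DFA goes A → B and rejects (B ∉ Accept), but the regex matches it → eliminate
  (B) (0|1)*1: on '1' the DFA goes A → A and rejects (A ∉ Accept), but the regex matches it → eliminate
  (C) (0|1)*00: on '00' the DFA goes A → B → B and rejects (B ∉ Accept), but the regex matches it → eliminate
  (D) (0|1)*01(0|1)*: agrees with the DFA on every string of length ≤ 6
Only (D) is consistent with the DFA.
(D) (0|1)*01(0|1)*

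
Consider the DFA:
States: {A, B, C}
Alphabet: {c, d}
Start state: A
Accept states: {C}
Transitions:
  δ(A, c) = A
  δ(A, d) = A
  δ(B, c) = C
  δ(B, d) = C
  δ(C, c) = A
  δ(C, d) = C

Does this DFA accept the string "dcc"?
Processing string "dcc":
  A --d--> A
  A --c--> A
  A --c--> A
Final state: A
Accept states: {C}
No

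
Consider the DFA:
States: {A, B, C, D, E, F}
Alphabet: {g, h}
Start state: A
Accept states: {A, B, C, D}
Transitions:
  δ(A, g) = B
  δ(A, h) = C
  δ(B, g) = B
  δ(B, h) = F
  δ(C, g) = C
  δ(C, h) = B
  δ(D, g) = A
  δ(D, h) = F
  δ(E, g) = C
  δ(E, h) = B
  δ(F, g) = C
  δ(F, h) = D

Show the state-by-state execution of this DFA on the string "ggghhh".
read 'g': A → B
  read 'g': B → B
  read 'g': B → B
  read 'h': B → F
  read 'h': F → D
  read 'h': D → F
A -> B -> B -> B -> F -> D -> F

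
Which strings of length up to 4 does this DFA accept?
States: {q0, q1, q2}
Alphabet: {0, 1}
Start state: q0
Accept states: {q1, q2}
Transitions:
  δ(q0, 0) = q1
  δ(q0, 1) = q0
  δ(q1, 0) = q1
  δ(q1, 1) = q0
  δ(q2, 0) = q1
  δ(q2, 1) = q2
0, 00, 10, 000, 010, 100, 110, 0000, 0010, 0100, 0110, 1000, 1010, 1100, 1110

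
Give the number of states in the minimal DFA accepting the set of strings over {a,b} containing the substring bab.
By Myhill–Nerode, count the distinguishable equivalence classes: 4 classes — one per longest suffix of the input that is a prefix of 'bab' (lengths 0 through 2), plus an absorbing 'already seen bab' class.
4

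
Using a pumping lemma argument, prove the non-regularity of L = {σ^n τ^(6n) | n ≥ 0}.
Assume L is regular with pumping length p. Idea: pumping the σ-block breaks the 1:6 ratio.
Choose s = σ^p τ^(6p) (length 7p ≥ p). By the pumping lemma, s = xyz with |xy| ≤ p, |y| > 0, so y = σ^k with k ≥ 1. Then xy²z = σ^(p+k) τ^(6p). For this to be in L we would need 6p = 6(p+k), i.e. 6k = 0, contradicting k ≥ 1. So xy²z ∉ L.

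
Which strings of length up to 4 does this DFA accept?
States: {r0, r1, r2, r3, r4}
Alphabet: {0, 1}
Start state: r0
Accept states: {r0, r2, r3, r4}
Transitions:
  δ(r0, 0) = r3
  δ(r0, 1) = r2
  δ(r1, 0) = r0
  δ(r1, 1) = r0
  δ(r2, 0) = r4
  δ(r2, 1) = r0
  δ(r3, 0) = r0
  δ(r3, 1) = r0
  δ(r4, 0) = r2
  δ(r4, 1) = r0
ε, 0, 1, 00, 01, 10, 11, 000, 001, 010, 011, 100, 101, 110, 111, 0000, 0001, 0010, 0011, 0100, 0101, 0110, 0111, 1000, 1001, 1010, 1011, 1100, 1101, 1110, 1111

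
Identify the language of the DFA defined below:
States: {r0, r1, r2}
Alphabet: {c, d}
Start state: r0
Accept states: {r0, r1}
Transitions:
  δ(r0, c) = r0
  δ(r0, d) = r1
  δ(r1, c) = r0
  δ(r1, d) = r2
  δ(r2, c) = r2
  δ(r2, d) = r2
Testing a few strings:
  'c' → accept
  'd' → accept
  'cdc' → accept
  'cdcd' → accept
State roles: r0=last symbol not d (ok); r1=last symbol d (ok); r2=saw dd (dead)
All strings over {c,d} with no two consecutive d's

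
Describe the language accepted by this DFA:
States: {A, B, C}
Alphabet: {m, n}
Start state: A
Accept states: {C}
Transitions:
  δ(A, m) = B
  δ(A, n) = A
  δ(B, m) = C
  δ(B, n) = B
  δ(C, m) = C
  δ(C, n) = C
Testing a few strings:
  'mm' → accept
  'n' → reject
  'mmm' → accept
  'mmn' → accept
State roles: A=zero m's seen; B=one m seen; C=≥ two m's seen
All strings over {m,n} containing at least two m's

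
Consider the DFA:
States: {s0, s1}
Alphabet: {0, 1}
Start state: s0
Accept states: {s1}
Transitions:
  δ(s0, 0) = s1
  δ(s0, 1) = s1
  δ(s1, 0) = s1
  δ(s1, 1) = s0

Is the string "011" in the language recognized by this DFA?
Processing string "011":
  s0 --0--> s1
  s1 --1--> s0
  s0 --1--> s1
Final state: s1
Accept states: {s1}
Yes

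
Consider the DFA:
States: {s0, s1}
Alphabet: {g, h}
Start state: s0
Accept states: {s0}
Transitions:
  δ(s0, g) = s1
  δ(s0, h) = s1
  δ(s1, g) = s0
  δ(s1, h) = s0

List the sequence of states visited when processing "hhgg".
read 'h': s0 → s1
  read 'h': s1 → s0
  read 'g': s0 → s1
  read 'g': s1 → s0
s0 -> s1 -> s0 -> s1 -> s0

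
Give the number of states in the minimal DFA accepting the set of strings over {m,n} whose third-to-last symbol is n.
By Myhill–Nerode, count the distinguishable equivalence classes: 2^3 = 8 classes — the DFA must remember the last 3 symbols read; every pair of distinct length-3 suffixes is distinguishable by some continuation.
8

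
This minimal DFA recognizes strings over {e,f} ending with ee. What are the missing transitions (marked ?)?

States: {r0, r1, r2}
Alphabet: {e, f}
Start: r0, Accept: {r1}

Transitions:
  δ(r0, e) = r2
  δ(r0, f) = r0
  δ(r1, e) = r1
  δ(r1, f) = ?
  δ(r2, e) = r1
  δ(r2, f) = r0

From the language and accept set, identify what each state tracks — r0: last symbol not e; r1: two trailing e's; r2: one trailing e.
Each missing δ(q, a) is the state matching the new tracked value after reading a.
δ(r1, f) = r0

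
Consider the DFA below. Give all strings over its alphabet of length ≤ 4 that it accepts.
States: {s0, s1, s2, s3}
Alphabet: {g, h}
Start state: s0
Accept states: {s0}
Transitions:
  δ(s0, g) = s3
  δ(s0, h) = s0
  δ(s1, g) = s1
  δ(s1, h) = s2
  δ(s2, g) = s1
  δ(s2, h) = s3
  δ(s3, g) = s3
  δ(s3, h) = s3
ε, h, hh, hhh, hhhh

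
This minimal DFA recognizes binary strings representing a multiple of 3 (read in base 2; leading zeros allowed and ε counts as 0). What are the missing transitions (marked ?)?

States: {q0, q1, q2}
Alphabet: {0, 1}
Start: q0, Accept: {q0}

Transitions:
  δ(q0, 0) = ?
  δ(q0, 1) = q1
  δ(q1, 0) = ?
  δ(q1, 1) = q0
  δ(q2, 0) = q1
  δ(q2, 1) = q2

From the language and accept set, identify what each state tracks — q0: value ≡ 0 (mod 3); q1: value ≡ 1 (mod 3); q2: value ≡ 2 (mod 3).
Each missing δ(q, a) is the state matching the new tracked value after reading a.
δ(q0, 0) = q0; δ(q1, 0) = q2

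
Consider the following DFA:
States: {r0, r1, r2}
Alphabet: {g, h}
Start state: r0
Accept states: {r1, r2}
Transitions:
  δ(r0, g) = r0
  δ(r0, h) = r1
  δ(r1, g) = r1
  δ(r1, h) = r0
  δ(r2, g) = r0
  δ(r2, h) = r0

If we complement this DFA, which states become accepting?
Complement accept states = All states \ Original accept states
= {r0, r1, r2} \ {r1, r2}
{r0}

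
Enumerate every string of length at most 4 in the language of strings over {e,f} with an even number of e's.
ε, f, ee, ff, eef, efe, fee, fff, eeee, eeff, efef, effe, feef, fefe, ffee, ffff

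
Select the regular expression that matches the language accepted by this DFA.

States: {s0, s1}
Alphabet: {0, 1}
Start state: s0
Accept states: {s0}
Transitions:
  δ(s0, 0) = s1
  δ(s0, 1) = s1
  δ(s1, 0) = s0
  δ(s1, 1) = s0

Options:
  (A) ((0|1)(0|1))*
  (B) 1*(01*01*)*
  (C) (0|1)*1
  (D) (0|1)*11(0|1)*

Check each option against the DFA on short strings; one disagreement eliminates an option:
  (A) ((0|1)(0|1))*: agrees with the DFA on every string of length ≤ 6
  (B) 1*(01*01*)*: on '1' the DFA goes s0 → s1 and rejects (s1 ∉ Accept), but the regex matches it → eliminate
  (C) (0|1)*1: on ε the DFA stays in s0 and accepts (s0 ∈ Accept), but the regex does not match it → eliminate
  (D) (0|1)*11(0|1)*: on ε the DFA stays in s0 and accepts (s0 ∈ Accept), but the regex does not match it → eliminate
Only (A) is consistent with the DFA.
(A) ((0|1)(0|1))*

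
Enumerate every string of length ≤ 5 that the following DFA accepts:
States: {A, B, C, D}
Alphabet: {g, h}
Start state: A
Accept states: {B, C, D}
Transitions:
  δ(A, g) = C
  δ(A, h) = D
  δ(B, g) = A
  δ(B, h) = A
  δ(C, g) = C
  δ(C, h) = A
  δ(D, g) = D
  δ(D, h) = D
g, h, gg, hg, hh, ggg, ghg, ghh, hgg, hgh, hhg, hhh, gggg, gghg, gghh, ghgg, ghhg, ghhh, hggg, hggh, hghg, hghh, hhgg, hhgh, hhhg, hhhh, ggggg, ggghg, ggghh, gghgg, gghhg, gghhh, ghggg, ghghg, ghghh, ghhgg, ghhgh, ghhhg, ghhhh, hgggg, hgggh, hgghg, hgghh, hghgg, hghgh, hghhg, hghhh, hhggg, hhggh, hhghg, hhghh, hhhgg, hhhgh, hhhhg, hhhhh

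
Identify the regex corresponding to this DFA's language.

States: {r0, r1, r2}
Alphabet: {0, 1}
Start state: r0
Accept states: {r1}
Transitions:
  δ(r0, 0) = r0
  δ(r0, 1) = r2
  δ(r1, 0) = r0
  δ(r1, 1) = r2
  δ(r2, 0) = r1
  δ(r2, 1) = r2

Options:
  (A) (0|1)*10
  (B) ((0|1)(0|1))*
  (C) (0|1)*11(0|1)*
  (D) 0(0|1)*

Check each option against the DFA on short strings; one disagreement eliminates an option:
  (A) (0|1)*10: agrees with the DFA on every string of length ≤ 6
  (B) ((0|1)(0|1))*: on ε the DFA stays in r0 and rejects (r0 ∉ Accept), but the regex matches it → eliminate
  (C) (0|1)*11(0|1)*: on '10' the DFA goes r0 → r2 → r1 and accepts (r1 ∈ Accept), but the regex does not match it → eliminate
  (D) 0(0|1)*: on '0' the DFA goes r0 → r0 and rejects (r0 ∉ Accept), but the regex matches it → eliminate
Only (A) is consistent with the DFA.
(A) (0|1)*10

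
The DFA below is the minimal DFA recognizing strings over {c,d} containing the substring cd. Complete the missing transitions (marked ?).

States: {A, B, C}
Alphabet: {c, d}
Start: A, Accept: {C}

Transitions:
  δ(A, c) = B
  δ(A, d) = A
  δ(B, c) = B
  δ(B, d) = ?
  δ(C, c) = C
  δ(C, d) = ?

From the language and accept set, identify what each state tracks — A: no c seen yet; B: seen a c, waiting for d; C: substring cd seen.
Each missing δ(q, a) is the state matching the new tracked value after reading a.
δ(B, d) = C; δ(C, d) = C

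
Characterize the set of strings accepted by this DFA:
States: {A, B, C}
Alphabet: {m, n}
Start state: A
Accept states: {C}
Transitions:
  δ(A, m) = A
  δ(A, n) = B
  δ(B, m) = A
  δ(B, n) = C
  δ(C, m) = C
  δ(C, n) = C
Testing a few strings:
  'mmm' → reject
  'mmnn' → accept
  'nn' → accept
  'mnn' → accept
State roles: A=no progress toward nn; B=one trailing n; C=substring nn seen
All strings over {m,n} containing the substring nn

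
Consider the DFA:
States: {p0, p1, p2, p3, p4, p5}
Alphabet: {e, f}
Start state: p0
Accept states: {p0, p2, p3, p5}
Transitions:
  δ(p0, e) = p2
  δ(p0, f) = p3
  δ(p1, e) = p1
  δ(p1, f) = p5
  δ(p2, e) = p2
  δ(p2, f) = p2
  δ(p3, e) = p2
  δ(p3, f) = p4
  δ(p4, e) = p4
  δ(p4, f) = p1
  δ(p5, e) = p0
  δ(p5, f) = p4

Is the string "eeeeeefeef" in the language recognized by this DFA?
Processing string "eeeeeefeef":
  p0 --e--> p2
  p2 --e--> p2
  p2 --e--> p2
  p2 --e--> p2
  p2 --e--> p2
  p2 --e--> p2
  p2 --f--> p2
  p2 --e--> p2
  p2 --e--> p2
  p2 --f--> p2
Final state: p2
Accept states: {p0, p2, p3, p5}
Yes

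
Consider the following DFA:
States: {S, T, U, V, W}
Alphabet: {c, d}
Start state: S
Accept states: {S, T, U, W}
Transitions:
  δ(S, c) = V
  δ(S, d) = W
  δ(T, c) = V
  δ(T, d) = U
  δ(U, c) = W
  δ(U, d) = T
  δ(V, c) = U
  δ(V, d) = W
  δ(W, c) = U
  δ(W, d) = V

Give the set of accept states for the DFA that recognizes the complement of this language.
Complement accept states = All states \ Original accept states
= {S, T, U, V, W} \ {S, T, U, W}
{V}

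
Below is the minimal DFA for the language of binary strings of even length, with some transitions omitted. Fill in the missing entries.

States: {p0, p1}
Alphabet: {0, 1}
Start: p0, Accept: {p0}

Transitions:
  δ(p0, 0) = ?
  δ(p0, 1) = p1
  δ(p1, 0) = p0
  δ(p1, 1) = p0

From the language and accept set, identify what each state tracks — p0: even length so far; p1: odd length so far.
Each missing δ(q, a) is the state matching the new tracked value after reading a.
δ(p0, 0) = p1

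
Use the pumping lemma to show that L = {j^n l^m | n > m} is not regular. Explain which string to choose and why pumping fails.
Assume L is regular with pumping length p. Idea: pumping down the j-block drops the j-count to at most the l-count.
Choose s = j^(p+1) l^p ∈ L (|s| = 2p+1 ≥ p). By the pumping lemma, s = xyz with |xy| ≤ p, |y| > 0, so y = j^k with k ≥ 1. Take i = 0: xz = j^(p+1−k) l^p. Since k ≥ 1, p+1−k ≤ p, so the number of j's is no longer strictly greater than the number of l's, hence xz ∉ L.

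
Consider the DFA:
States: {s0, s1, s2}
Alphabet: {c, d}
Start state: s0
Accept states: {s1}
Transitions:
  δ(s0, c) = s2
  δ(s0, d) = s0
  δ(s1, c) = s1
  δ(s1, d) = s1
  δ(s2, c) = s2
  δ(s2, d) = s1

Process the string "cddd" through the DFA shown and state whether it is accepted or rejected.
Processing string "cddd":
  s0 --c--> s2
  s2 --d--> s1
  s1 --d--> s1
  s1 --d--> s1
Final state: s1
Accept states: {s1}
Yes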